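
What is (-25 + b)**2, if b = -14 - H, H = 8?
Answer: 2209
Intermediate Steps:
b = -22 (b = -14 - 1*8 = -14 - 8 = -22)
(-25 + b)**2 = (-25 - 22)**2 = (-47)**2 = 2209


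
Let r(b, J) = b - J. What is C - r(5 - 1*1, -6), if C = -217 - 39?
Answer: -266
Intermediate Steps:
C = -256
C - r(5 - 1*1, -6) = -256 - ((5 - 1*1) - 1*(-6)) = -256 - ((5 - 1) + 6) = -256 - (4 + 6) = -256 - 1*10 = -256 - 10 = -266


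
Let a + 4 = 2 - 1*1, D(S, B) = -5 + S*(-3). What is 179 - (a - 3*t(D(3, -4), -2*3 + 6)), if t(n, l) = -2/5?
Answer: 904/5 ≈ 180.80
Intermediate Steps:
D(S, B) = -5 - 3*S
a = -3 (a = -4 + (2 - 1*1) = -4 + (2 - 1) = -4 + 1 = -3)
t(n, l) = -⅖ (t(n, l) = -2*⅕ = -⅖)
179 - (a - 3*t(D(3, -4), -2*3 + 6)) = 179 - (-3 - 3*(-⅖)) = 179 - (-3 + 6/5) = 179 - 1*(-9/5) = 179 + 9/5 = 904/5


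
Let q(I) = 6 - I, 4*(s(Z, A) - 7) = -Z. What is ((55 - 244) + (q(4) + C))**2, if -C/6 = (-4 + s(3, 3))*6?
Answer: 71824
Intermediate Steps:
s(Z, A) = 7 - Z/4 (s(Z, A) = 7 + (-Z)/4 = 7 - Z/4)
C = -81 (C = -6*(-4 + (7 - 1/4*3))*6 = -6*(-4 + (7 - 3/4))*6 = -6*(-4 + 25/4)*6 = -27*6/2 = -6*27/2 = -81)
((55 - 244) + (q(4) + C))**2 = ((55 - 244) + ((6 - 1*4) - 81))**2 = (-189 + ((6 - 4) - 81))**2 = (-189 + (2 - 81))**2 = (-189 - 79)**2 = (-268)**2 = 71824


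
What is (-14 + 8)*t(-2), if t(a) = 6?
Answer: -36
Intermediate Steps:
(-14 + 8)*t(-2) = (-14 + 8)*6 = -6*6 = -36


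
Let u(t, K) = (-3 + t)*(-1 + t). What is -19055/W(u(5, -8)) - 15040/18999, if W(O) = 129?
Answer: -121322035/816957 ≈ -148.50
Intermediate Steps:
u(t, K) = (-1 + t)*(-3 + t)
-19055/W(u(5, -8)) - 15040/18999 = -19055/129 - 15040/18999 = -121322035/816957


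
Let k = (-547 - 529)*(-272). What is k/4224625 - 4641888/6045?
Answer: -1307231125984/1702523875 ≈ -767.82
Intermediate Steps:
k = 292672 (k = -1076*(-272) = 292672)
k/4224625 - 4641888/6045 = 292672/4224625 - 4641888/6045 = 292672*(1/4224625) - 4641888*1/6045 = 292672/4224625 - 1547296/2015 = -1307231125984/1702523875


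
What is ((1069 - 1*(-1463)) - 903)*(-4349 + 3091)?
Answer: -2049282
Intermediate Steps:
((1069 - 1*(-1463)) - 903)*(-4349 + 3091) = ((1069 + 1463) - 903)*(-1258) = (2532 - 903)*(-1258) = 1629*(-1258) = -2049282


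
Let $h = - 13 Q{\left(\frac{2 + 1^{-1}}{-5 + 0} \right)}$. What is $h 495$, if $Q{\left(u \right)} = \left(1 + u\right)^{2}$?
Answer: $- \frac{5148}{5} \approx -1029.6$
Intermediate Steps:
$h = - \frac{52}{25}$ ($h = - 13 \left(1 + \frac{2 + 1^{-1}}{-5 + 0}\right)^{2} = - 13 \left(1 + \frac{2 + 1}{-5}\right)^{2} = - 13 \left(1 + 3 \left(- \frac{1}{5}\right)\right)^{2} = - 13 \left(1 - \frac{3}{5}\right)^{2} = - 13 \left(\frac{2}{5}\right)^{2} = \left(-13\right) \frac{4}{25} = - \frac{52}{25} \approx -2.08$)
$h 495 = \left(- \frac{52}{25}\right) 495 = - \frac{5148}{5}$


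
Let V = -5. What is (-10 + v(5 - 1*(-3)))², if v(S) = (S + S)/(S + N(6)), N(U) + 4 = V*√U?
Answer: 502404/4489 + 56160*√6/4489 ≈ 142.56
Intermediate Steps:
N(U) = -4 - 5*√U
v(S) = 2*S/(-4 + S - 5*√6) (v(S) = (S + S)/(S + (-4 - 5*√6)) = (2*S)/(-4 + S - 5*√6) = 2*S/(-4 + S - 5*√6))
(-10 + v(5 - 1*(-3)))² = (-10 + 2*(5 - 1*(-3))/(-4 + (5 - 1*(-3)) - 5*√6))² = (-10 + 2*(5 + 3)/(-4 + (5 + 3) - 5*√6))² = (-10 + 2*8/(-4 + 8 - 5*√6))² = (-10 + 2*8/(4 - 5*√6))² = (-10 + 16/(4 - 5*√6))²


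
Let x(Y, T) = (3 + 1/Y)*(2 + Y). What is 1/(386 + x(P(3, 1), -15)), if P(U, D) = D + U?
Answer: 2/811 ≈ 0.0024661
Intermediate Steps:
x(Y, T) = (2 + Y)*(3 + 1/Y)
1/(386 + x(P(3, 1), -15)) = 1/(386 + (7 + 2/(1 + 3) + 3*(1 + 3))) = 1/(386 + (7 + 2/4 + 3*4)) = 1/(386 + (7 + 2*(¼) + 12)) = 1/(386 + (7 + ½ + 12)) = 1/(386 + 39/2) = 1/(811/2) = 2/811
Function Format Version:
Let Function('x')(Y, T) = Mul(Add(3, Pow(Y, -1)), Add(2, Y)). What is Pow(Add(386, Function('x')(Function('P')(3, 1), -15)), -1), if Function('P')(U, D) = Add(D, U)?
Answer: Rational(2, 811) ≈ 0.0024661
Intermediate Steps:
Function('x')(Y, T) = Mul(Add(2, Y), Add(3, Pow(Y, -1)))
Pow(Add(386, Function('x')(Function('P')(3, 1), -15)), -1) = Pow(Add(386, Add(7, Mul(2, Pow(Add(1, 3), -1)), Mul(3, Add(1, 3)))), -1) = Pow(Add(386, Add(7, Mul(2, Pow(4, -1)), Mul(3, 4))), -1) = Pow(Add(386, Add(7, Mul(2, Rational(1, 4)), 12)), -1) = Pow(Add(386, Add(7, Rational(1, 2), 12)), -1) = Pow(Add(386, Rational(39, 2)), -1) = Pow(Rational(811, 2), -1) = Rational(2, 811)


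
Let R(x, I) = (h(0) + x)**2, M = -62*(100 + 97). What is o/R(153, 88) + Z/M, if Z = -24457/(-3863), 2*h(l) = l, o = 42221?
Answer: 1991527502809/1104499402938 ≈ 1.8031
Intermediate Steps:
h(l) = l/2
M = -12214 (M = -62*197 = -12214)
R(x, I) = x**2 (R(x, I) = ((1/2)*0 + x)**2 = (0 + x)**2 = x**2)
Z = 24457/3863 (Z = -24457*(-1/3863) = 24457/3863 ≈ 6.3311)
o/R(153, 88) + Z/M = 42221/(153**2) + (24457/3863)/(-12214) = 42221/23409 + (24457/3863)*(-1/12214) = 42221*(1/23409) - 24457/47182682 = 42221/23409 - 24457/47182682 = 1991527502809/1104499402938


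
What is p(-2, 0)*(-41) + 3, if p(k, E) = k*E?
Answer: 3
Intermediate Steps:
p(k, E) = E*k
p(-2, 0)*(-41) + 3 = (0*(-2))*(-41) + 3 = 0*(-41) + 3 = 0 + 3 = 3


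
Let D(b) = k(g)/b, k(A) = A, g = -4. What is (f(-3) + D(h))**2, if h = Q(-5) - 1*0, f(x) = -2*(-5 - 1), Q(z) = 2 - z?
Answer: 6400/49 ≈ 130.61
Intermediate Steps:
f(x) = 12 (f(x) = -2*(-6) = 12)
h = 7 (h = (2 - 1*(-5)) - 1*0 = (2 + 5) + 0 = 7 + 0 = 7)
D(b) = -4/b
(f(-3) + D(h))**2 = (12 - 4/7)**2 = (80/7)**2 = 6400/49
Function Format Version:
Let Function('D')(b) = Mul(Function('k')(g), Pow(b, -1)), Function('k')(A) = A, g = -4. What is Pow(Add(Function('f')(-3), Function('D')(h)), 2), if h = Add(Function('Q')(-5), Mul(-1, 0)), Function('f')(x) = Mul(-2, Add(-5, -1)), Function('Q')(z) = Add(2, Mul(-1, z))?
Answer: Rational(6400, 49) ≈ 130.61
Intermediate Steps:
Function('f')(x) = 12 (Function('f')(x) = Mul(-2, -6) = 12)
h = 7 (h = Add(Add(2, Mul(-1, -5)), Mul(-1, 0)) = Add(Add(2, 5), 0) = Add(7, 0) = 7)
Function('D')(b) = Mul(-4, Pow(b, -1))
Pow(Add(Function('f')(-3), Function('D')(h)), 2) = Pow(Add(12, Mul(-4, Pow(7, -1))), 2) = Pow(Add(12, Mul(-4, Rational(1, 7))), 2) = Pow(Add(12, Rational(-4, 7)), 2) = Pow(Rational(80, 7), 2) = Rational(6400, 49)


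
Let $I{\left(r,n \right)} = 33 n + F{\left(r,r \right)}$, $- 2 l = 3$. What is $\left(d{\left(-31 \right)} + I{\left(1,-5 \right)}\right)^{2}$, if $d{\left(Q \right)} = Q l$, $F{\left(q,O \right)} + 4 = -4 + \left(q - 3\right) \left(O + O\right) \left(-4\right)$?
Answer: $\frac{48841}{4} \approx 12210.0$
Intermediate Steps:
$l = - \frac{3}{2}$ ($l = \left(- \frac{1}{2}\right) 3 = - \frac{3}{2} \approx -1.5$)
$F{\left(q,O \right)} = -8 - 8 O \left(-3 + q\right)$ ($F{\left(q,O \right)} = -4 + \left(-4 + \left(q - 3\right) \left(O + O\right) \left(-4\right)\right) = -4 + \left(-4 + \left(-3 + q\right) 2 O \left(-4\right)\right) = -4 + \left(-4 + 2 O \left(-3 + q\right) \left(-4\right)\right) = -4 - \left(4 + 8 O \left(-3 + q\right)\right) = -8 - 8 O \left(-3 + q\right)$)
$d{\left(Q \right)} = - \frac{3 Q}{2}$ ($d{\left(Q \right)} = Q \left(- \frac{3}{2}\right) = - \frac{3 Q}{2}$)
$I{\left(r,n \right)} = -8 - 8 r^{2} + 24 r + 33 n$ ($I{\left(r,n \right)} = 33 n - \left(8 - 24 r + 8 r r\right) = 33 n - \left(8 - 24 r + 8 r^{2}\right) = -8 - 8 r^{2} + 24 r + 33 n$)
$\left(d{\left(-31 \right)} + I{\left(1,-5 \right)}\right)^{2} = \left(\left(- \frac{3}{2}\right) \left(-31\right) + \left(-8 - 8 \cdot 1^{2} + 24 \cdot 1 + 33 \left(-5\right)\right)\right)^{2} = \left(\frac{93}{2} - 157\right)^{2} = \left(- \frac{221}{2}\right)^{2} = \frac{48841}{4}$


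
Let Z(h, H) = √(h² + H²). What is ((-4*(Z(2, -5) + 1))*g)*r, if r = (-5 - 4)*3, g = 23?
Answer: 2484 + 2484*√29 ≈ 15861.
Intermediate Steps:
r = -27 (r = -9*3 = -27)
Z(h, H) = √(H² + h²)
((-4*(Z(2, -5) + 1))*g)*r = (-4*(√((-5)² + 2²) + 1)*23)*(-27) = (-4*(√(25 + 4) + 1)*23)*(-27) = (-4*(√29 + 1)*23)*(-27) = (-4*(1 + √29)*23)*(-27) = ((-4 - 4*√29)*23)*(-27) = (-92 - 92*√29)*(-27) = 2484 + 2484*√29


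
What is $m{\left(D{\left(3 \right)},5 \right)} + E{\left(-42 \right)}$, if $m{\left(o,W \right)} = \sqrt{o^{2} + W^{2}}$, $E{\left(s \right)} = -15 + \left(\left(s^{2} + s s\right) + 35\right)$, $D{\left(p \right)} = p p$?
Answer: $3548 + \sqrt{106} \approx 3558.3$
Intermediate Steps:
$D{\left(p \right)} = p^{2}$
$E{\left(s \right)} = 20 + 2 s^{2}$ ($E{\left(s \right)} = -15 + \left(\left(s^{2} + s^{2}\right) + 35\right) = -15 + \left(2 s^{2} + 35\right) = -15 + \left(35 + 2 s^{2}\right) = 20 + 2 s^{2}$)
$m{\left(o,W \right)} = \sqrt{W^{2} + o^{2}}$
$m{\left(D{\left(3 \right)},5 \right)} + E{\left(-42 \right)} = \sqrt{5^{2} + \left(3^{2}\right)^{2}} + \left(20 + 2 \left(-42\right)^{2}\right) = \sqrt{25 + 9^{2}} + \left(20 + 2 \cdot 1764\right) = \sqrt{25 + 81} + \left(20 + 3528\right) = \sqrt{106} + 3548 = 3548 + \sqrt{106}$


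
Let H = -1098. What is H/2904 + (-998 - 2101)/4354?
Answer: -1148349/1053668 ≈ -1.0899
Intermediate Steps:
H/2904 + (-998 - 2101)/4354 = -1098/2904 + (-998 - 2101)/4354 = -1098*1/2904 - 3099*1/4354 = -183/484 - 3099/4354 = -1148349/1053668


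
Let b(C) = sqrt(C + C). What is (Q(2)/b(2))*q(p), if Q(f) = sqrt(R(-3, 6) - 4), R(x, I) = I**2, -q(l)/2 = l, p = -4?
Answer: 16*sqrt(2) ≈ 22.627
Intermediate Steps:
q(l) = -2*l
b(C) = sqrt(2)*sqrt(C) (b(C) = sqrt(2*C) = sqrt(2)*sqrt(C))
Q(f) = 4*sqrt(2) (Q(f) = sqrt(6**2 - 4) = sqrt(36 - 4) = sqrt(32) = 4*sqrt(2))
(Q(2)/b(2))*q(p) = ((4*sqrt(2))/((sqrt(2)*sqrt(2))))*(-2*(-4)) = ((4*sqrt(2))/2)*8 = (2*sqrt(2))*8 = 16*sqrt(2)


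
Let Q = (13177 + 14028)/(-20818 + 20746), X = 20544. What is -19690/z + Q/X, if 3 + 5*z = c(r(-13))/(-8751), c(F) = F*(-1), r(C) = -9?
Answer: 70797538535105/2158106112 ≈ 32805.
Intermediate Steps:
c(F) = -F
z = -8754/14585 (z = -⅗ + (-1*(-9)/(-8751))/5 = -⅗ + (9*(-1/8751))/5 = -⅗ + (⅕)*(-3/2917) = -⅗ - 3/14585 = -8754/14585 ≈ -0.60021)
Q = -27205/72 (Q = 27205/(-72) = 27205*(-1/72) = -27205/72 ≈ -377.85)
-19690/z + Q/X = -19690/(-8754/14585) - 27205/72/20544 = -19690*(-14585/8754) - 27205/72*1/20544 = 143589325/4377 - 27205/1479168 = 70797538535105/2158106112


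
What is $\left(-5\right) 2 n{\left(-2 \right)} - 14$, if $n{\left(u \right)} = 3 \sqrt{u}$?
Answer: $-14 - 30 i \sqrt{2} \approx -14.0 - 42.426 i$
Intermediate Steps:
$\left(-5\right) 2 n{\left(-2 \right)} - 14 = \left(-5\right) 2 \cdot 3 \sqrt{-2} - 14 = - 10 \cdot 3 i \sqrt{2} - 14 = - 30 i \sqrt{2} - 14 = -14 - 30 i \sqrt{2}$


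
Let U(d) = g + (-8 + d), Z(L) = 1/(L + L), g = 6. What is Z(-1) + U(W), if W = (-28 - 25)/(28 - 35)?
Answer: 71/14 ≈ 5.0714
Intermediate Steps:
Z(L) = 1/(2*L)
W = 53/7 (W = -53/(-7) = -53*(-⅐) = 53/7 ≈ 7.5714)
U(d) = -2 + d (U(d) = 6 + (-8 + d) = -2 + d)
Z(-1) + U(W) = (½)/(-1) + (-2 + 53/7) = (½)*(-1) + 39/7 = -½ + 39/7 = 71/14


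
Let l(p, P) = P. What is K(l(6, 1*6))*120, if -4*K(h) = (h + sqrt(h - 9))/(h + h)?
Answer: -15 - 5*I*sqrt(3)/2 ≈ -15.0 - 4.3301*I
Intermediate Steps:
K(h) = -(h + sqrt(-9 + h))/(8*h) (K(h) = -(h + sqrt(h - 9))/(4*(h + h)) = -(h + sqrt(-9 + h))/(4*(2*h)) = -(h + sqrt(-9 + h))*1/(2*h)/4 = -(h + sqrt(-9 + h))/(8*h))
K(l(6, 1*6))*120 = ((-6 - sqrt(-9 + 1*6))/(8*((1*6))))*120 = ((1/8)*(-1*6 - sqrt(-9 + 6))/6)*120 = ((1/8)*(1/6)*(-6 - sqrt(-3)))*120 = ((1/8)*(1/6)*(-6 - I*sqrt(3)))*120 = (-1/8 - I*sqrt(3)/48)*120 = -15 - 5*I*sqrt(3)/2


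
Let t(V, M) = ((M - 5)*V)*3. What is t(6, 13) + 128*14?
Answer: 1936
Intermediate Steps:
t(V, M) = 3*V*(-5 + M) (t(V, M) = ((-5 + M)*V)*3 = (V*(-5 + M))*3 = 3*V*(-5 + M))
t(6, 13) + 128*14 = 3*6*(-5 + 13) + 128*14 = 3*6*8 + 1792 = 144 + 1792 = 1936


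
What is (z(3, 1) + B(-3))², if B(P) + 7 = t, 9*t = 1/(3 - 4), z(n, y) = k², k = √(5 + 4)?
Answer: 289/81 ≈ 3.5679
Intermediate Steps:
k = 3 (k = √9 = 3)
z(n, y) = 9 (z(n, y) = 3² = 9)
t = -⅑ (t = 1/(9*(3 - 4)) = (⅑)/(-1) = (⅑)*(-1) = -⅑ ≈ -0.11111)
B(P) = -64/9 (B(P) = -7 - ⅑ = -64/9)
(z(3, 1) + B(-3))² = (9 - 64/9)² = (17/9)² = 289/81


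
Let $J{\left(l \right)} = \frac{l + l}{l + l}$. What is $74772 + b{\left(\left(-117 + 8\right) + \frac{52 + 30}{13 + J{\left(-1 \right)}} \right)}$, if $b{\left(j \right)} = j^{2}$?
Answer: $\frac{4185112}{49} \approx 85411.0$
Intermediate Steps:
$J{\left(l \right)} = 1$ ($J{\left(l \right)} = \frac{2 l}{2 l} = 2 l \frac{1}{2 l} = 1$)
$74772 + b{\left(\left(-117 + 8\right) + \frac{52 + 30}{13 + J{\left(-1 \right)}} \right)} = 74772 + \left(\left(-117 + 8\right) + \frac{52 + 30}{13 + 1}\right)^{2} = 74772 + \left(-109 + \frac{82}{14}\right)^{2} = 74772 + \left(-109 + 82 \cdot \frac{1}{14}\right)^{2} = 74772 + \left(-109 + \frac{41}{7}\right)^{2} = 74772 + \left(- \frac{722}{7}\right)^{2} = 74772 + \frac{521284}{49} = \frac{4185112}{49}$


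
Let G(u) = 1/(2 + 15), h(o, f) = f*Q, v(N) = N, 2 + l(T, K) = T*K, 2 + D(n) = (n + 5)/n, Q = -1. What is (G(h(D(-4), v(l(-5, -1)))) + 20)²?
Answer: 116281/289 ≈ 402.36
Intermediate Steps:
D(n) = -2 + (5 + n)/n (D(n) = -2 + (n + 5)/n = -2 + (5 + n)/n)
l(T, K) = -2 + K*T (l(T, K) = -2 + T*K = -2 + K*T)
h(o, f) = -f (h(o, f) = f*(-1) = -f)
G(u) = 1/17
(G(h(D(-4), v(l(-5, -1)))) + 20)² = (1/17 + 20)² = (341/17)² = 116281/289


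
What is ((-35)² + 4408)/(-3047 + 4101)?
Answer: 5633/1054 ≈ 5.3444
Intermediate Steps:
((-35)² + 4408)/(-3047 + 4101) = (1225 + 4408)/1054 = 5633*(1/1054) = 5633/1054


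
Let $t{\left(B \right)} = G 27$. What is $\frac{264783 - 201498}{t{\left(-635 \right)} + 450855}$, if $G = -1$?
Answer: $\frac{21095}{150276} \approx 0.14038$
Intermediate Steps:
$t{\left(B \right)} = -27$ ($t{\left(B \right)} = \left(-1\right) 27 = -27$)
$\frac{264783 - 201498}{t{\left(-635 \right)} + 450855} = \frac{264783 - 201498}{-27 + 450855} = \frac{63285}{450828} = 63285 \cdot \frac{1}{450828} = \frac{21095}{150276}$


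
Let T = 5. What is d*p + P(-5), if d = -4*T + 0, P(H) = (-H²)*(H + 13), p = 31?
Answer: -820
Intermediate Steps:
P(H) = -H²*(13 + H) (P(H) = (-H²)*(13 + H) = -H²*(13 + H))
d = -20 (d = -4*5 + 0 = -20 + 0 = -20)
d*p + P(-5) = -20*31 + (-5)²*(-13 - 1*(-5)) = -620 + 25*(-13 + 5) = -620 + 25*(-8) = -620 - 200 = -820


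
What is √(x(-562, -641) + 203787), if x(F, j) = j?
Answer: √203146 ≈ 450.72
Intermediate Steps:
√(x(-562, -641) + 203787) = √(-641 + 203787) = √203146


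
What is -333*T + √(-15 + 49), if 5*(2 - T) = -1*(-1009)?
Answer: 332667/5 + √34 ≈ 66539.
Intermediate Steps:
T = -999/5 (T = 2 - (-1)*(-1009)/5 = 2 - ⅕*1009 = 2 - 1009/5 = -999/5 ≈ -199.80)
-333*T + √(-15 + 49) = -333*(-999/5) + √(-15 + 49) = 332667/5 + √34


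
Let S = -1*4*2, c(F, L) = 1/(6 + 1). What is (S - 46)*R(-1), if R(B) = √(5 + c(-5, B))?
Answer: -324*√7/7 ≈ -122.46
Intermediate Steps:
c(F, L) = ⅐ (c(F, L) = 1/7 = ⅐)
S = -8 (S = -4*2 = -8)
R(B) = 6*√7/7 (R(B) = √(5 + ⅐) = √(36/7) = 6*√7/7)
(S - 46)*R(-1) = (-8 - 46)*(6*√7/7) = -324*√7/7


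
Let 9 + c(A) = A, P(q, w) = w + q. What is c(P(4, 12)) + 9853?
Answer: 9860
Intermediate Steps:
P(q, w) = q + w
c(A) = -9 + A
c(P(4, 12)) + 9853 = (-9 + (4 + 12)) + 9853 = (-9 + 16) + 9853 = 7 + 9853 = 9860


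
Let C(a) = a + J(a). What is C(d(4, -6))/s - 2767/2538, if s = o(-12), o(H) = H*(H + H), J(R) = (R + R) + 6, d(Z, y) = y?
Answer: -11491/10152 ≈ -1.1319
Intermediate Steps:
J(R) = 6 + 2*R (J(R) = 2*R + 6 = 6 + 2*R)
o(H) = 2*H² (o(H) = H*(2*H) = 2*H²)
s = 288 (s = 2*(-12)² = 2*144 = 288)
C(a) = 6 + 3*a (C(a) = a + (6 + 2*a) = 6 + 3*a)
C(d(4, -6))/s - 2767/2538 = (6 + 3*(-6))/288 - 2767/2538 = (6 - 18)*(1/288) - 2767*1/2538 = -12*1/288 - 2767/2538 = -1/24 - 2767/2538 = -11491/10152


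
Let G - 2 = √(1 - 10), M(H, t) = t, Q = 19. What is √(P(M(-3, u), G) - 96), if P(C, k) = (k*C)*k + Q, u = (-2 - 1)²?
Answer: √(-122 + 108*I) ≈ 4.5241 + 11.936*I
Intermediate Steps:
u = 9 (u = (-3)² = 9)
G = 2 + 3*I (G = 2 + √(1 - 10) = 2 + √(-9) = 2 + 3*I ≈ 2.0 + 3.0*I)
P(C, k) = 19 + C*k² (P(C, k) = (k*C)*k + 19 = (C*k)*k + 19 = C*k² + 19 = 19 + C*k²)
√(P(M(-3, u), G) - 96) = √((19 + 9*(2 + 3*I)²) - 96) = √(-77 + 9*(2 + 3*I)²)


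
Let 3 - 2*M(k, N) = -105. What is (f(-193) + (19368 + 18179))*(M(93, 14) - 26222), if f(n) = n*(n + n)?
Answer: -2931993560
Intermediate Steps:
M(k, N) = 54 (M(k, N) = 3/2 - ½*(-105) = 3/2 + 105/2 = 54)
f(n) = 2*n² (f(n) = n*(2*n) = 2*n²)
(f(-193) + (19368 + 18179))*(M(93, 14) - 26222) = (2*(-193)² + (19368 + 18179))*(54 - 26222) = (2*37249 + 37547)*(-26168) = (74498 + 37547)*(-26168) = 112045*(-26168) = -2931993560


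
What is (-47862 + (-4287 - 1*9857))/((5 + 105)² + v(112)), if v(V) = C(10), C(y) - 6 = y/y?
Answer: -62006/12107 ≈ -5.1215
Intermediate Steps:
C(y) = 7 (C(y) = 6 + y/y = 6 + 1 = 7)
v(V) = 7
(-47862 + (-4287 - 1*9857))/((5 + 105)² + v(112)) = (-47862 + (-4287 - 1*9857))/((5 + 105)² + 7) = (-47862 + (-4287 - 9857))/(110² + 7) = (-47862 - 14144)/(12100 + 7) = -62006/12107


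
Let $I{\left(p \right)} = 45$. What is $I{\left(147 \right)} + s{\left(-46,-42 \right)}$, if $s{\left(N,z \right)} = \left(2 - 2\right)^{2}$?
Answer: $45$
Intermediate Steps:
$s{\left(N,z \right)} = 0$ ($s{\left(N,z \right)} = 0^{2} = 0$)
$I{\left(147 \right)} + s{\left(-46,-42 \right)} = 45 + 0 = 45$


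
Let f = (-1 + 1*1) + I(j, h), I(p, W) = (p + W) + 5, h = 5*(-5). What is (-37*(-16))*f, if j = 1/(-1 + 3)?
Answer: -11544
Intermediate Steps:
j = 1/2 ≈ 0.50000
h = -25
I(p, W) = 5 + W + p (I(p, W) = (W + p) + 5 = 5 + W + p)
f = -39/2 (f = (-1 + 1*1) + (5 - 25 + 1/2) = (-1 + 1) - 39/2 = 0 - 39/2 = -39/2 ≈ -19.500)
(-37*(-16))*f = -37*(-16)*(-39/2) = 592*(-39/2) = -11544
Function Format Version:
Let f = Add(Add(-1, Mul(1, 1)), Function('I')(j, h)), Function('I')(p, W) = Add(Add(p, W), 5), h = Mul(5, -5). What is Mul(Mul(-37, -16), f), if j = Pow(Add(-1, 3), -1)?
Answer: -11544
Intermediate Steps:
j = Rational(1, 2) (j = Pow(2, -1) = Rational(1, 2) ≈ 0.50000)
h = -25
Function('I')(p, W) = Add(5, W, p) (Function('I')(p, W) = Add(Add(W, p), 5) = Add(5, W, p))
f = Rational(-39, 2) (f = Add(Add(-1, Mul(1, 1)), Add(5, -25, Rational(1, 2))) = Add(Add(-1, 1), Rational(-39, 2)) = Add(0, Rational(-39, 2)) = Rational(-39, 2) ≈ -19.500)
Mul(Mul(-37, -16), f) = Mul(Mul(-37, -16), Rational(-39, 2)) = Mul(592, Rational(-39, 2)) = -11544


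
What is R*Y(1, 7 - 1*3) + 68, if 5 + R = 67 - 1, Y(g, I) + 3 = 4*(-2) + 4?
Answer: -359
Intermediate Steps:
Y(g, I) = -7 (Y(g, I) = -3 + (4*(-2) + 4) = -3 + (-8 + 4) = -3 - 4 = -7)
R = 61 (R = -5 + (67 - 1) = -5 + 66 = 61)
R*Y(1, 7 - 1*3) + 68 = 61*(-7) + 68 = -427 + 68 = -359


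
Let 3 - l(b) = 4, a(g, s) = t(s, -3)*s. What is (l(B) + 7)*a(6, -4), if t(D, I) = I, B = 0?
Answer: 72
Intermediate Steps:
a(g, s) = -3*s
l(b) = -1 (l(b) = 3 - 1*4 = 3 - 4 = -1)
(l(B) + 7)*a(6, -4) = (-1 + 7)*(-3*(-4)) = 6*12 = 72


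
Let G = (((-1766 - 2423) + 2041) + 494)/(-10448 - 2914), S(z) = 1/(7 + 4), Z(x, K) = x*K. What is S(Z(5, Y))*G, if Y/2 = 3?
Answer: 827/73491 ≈ 0.011253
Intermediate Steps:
Y = 6 (Y = 2*3 = 6)
Z(x, K) = K*x
S(z) = 1/11
G = 827/6681 (G = ((-4189 + 2041) + 494)/(-13362) = (-2148 + 494)*(-1/13362) = -1654*(-1/13362) = 827/6681 ≈ 0.12378)
S(Z(5, Y))*G = (1/11)*(827/6681) = 827/73491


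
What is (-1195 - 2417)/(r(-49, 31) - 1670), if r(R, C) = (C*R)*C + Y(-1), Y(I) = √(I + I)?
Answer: 176117508/2377440083 + 3612*I*√2/2377440083 ≈ 0.074079 + 2.1486e-6*I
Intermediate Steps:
Y(I) = √2*√I (Y(I) = √(2*I) = √2*√I)
r(R, C) = I*√2 + R*C² (r(R, C) = (C*R)*C + √2*√(-1) = R*C² + √2*I = R*C² + I*√2 = I*√2 + R*C²)
(-1195 - 2417)/(r(-49, 31) - 1670) = (-1195 - 2417)/((I*√2 - 49*31²) - 1670) = -3612/((I*√2 - 49*961) - 1670) = -3612/((I*√2 - 47089) - 1670) = -3612/((-47089 + I*√2) - 1670) = -3612/(-48759 + I*√2)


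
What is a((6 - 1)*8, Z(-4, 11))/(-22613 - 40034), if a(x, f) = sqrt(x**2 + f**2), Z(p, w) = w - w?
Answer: -40/62647 ≈ -0.00063850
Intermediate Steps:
Z(p, w) = 0
a(x, f) = sqrt(f**2 + x**2)
a((6 - 1)*8, Z(-4, 11))/(-22613 - 40034) = sqrt(0**2 + ((6 - 1)*8)**2)/(-22613 - 40034) = sqrt(0 + (5*8)**2)/(-62647) = sqrt(0 + 40**2)*(-1/62647) = sqrt(0 + 1600)*(-1/62647) = sqrt(1600)*(-1/62647) = 40*(-1/62647) = -40/62647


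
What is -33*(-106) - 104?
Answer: 3394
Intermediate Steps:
-33*(-106) - 104 = 3498 - 104 = 3394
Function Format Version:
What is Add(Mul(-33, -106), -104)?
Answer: 3394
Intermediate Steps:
Add(Mul(-33, -106), -104) = Add(3498, -104) = 3394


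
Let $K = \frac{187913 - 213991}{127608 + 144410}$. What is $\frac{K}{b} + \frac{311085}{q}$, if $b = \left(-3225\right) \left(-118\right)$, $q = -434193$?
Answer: $- \frac{90967305480301}{126966434834550} \approx -0.71647$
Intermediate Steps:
$K = - \frac{13039}{136009}$ ($K = - \frac{26078}{272018} = \left(-26078\right) \frac{1}{272018} = - \frac{13039}{136009} \approx -0.095869$)
$b = 380550$
$\frac{K}{b} + \frac{311085}{q} = - \frac{13039}{136009 \cdot 380550} + \frac{311085}{-434193} = \left(- \frac{13039}{136009}\right) \frac{1}{380550} + 311085 \left(- \frac{1}{434193}\right) = - \frac{221}{877258050} - \frac{103695}{144731} = - \frac{90967305480301}{126966434834550}$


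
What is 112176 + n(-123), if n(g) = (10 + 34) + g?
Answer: 112097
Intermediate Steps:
n(g) = 44 + g
112176 + n(-123) = 112176 + (44 - 123) = 112176 - 79 = 112097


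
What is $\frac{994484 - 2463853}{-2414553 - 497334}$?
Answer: $\frac{133579}{264717} \approx 0.50461$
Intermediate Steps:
$\frac{994484 - 2463853}{-2414553 - 497334} = - \frac{1469369}{-2911887} = \left(-1469369\right) \left(- \frac{1}{2911887}\right) = \frac{133579}{264717}$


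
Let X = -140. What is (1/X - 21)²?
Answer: 8649481/19600 ≈ 441.30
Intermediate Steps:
(1/X - 21)² = (1/(-140) - 21)² = (-1/140 - 21)² = (-2941/140)² = 8649481/19600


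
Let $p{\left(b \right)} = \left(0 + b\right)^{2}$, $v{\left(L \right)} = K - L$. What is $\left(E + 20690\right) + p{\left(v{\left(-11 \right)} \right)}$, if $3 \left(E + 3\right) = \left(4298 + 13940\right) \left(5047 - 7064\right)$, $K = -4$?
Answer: $- \frac{36723838}{3} \approx -1.2241 \cdot 10^{7}$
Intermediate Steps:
$v{\left(L \right)} = -4 - L$
$p{\left(b \right)} = b^{2}$
$E = - \frac{36786055}{3}$ ($E = -3 + \frac{\left(4298 + 13940\right) \left(5047 - 7064\right)}{3} = -3 + \frac{18238 \left(-2017\right)}{3} = -3 + \frac{1}{3} \left(-36786046\right) = -3 - \frac{36786046}{3} = - \frac{36786055}{3} \approx -1.2262 \cdot 10^{7}$)
$\left(E + 20690\right) + p{\left(v{\left(-11 \right)} \right)} = \left(- \frac{36786055}{3} + 20690\right) + \left(-4 - -11\right)^{2} = - \frac{36723985}{3} + \left(-4 + 11\right)^{2} = - \frac{36723985}{3} + 7^{2} = - \frac{36723985}{3} + 49 = - \frac{36723838}{3}$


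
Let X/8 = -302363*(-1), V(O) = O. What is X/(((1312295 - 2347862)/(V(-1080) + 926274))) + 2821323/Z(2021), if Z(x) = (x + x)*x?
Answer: -6093863737526799497/2819808208698 ≈ -2.1611e+6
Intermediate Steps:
Z(x) = 2*x² (Z(x) = (2*x)*x = 2*x²)
X = 2418904 (X = 8*(-302363*(-1)) = 8*302363 = 2418904)
X/(((1312295 - 2347862)/(V(-1080) + 926274))) + 2821323/Z(2021) = 2418904/(((1312295 - 2347862)/(-1080 + 926274))) + 2821323/((2*2021²)) = 2418904/((-1035567/925194)) + 2821323/((2*4084441)) = 2418904/((-1035567*1/925194)) + 2821323/8168882 = 2418904/(-345189/308398) + 2821323*(1/8168882) = 2418904*(-308398/345189) + 2821323/8168882 = -745985155792/345189 + 2821323/8168882 = -6093863737526799497/2819808208698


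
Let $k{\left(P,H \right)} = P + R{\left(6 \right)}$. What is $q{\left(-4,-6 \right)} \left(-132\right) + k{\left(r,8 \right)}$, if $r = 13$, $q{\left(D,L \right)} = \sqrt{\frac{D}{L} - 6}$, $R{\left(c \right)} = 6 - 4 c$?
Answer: $-5 - 176 i \sqrt{3} \approx -5.0 - 304.84 i$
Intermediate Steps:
$q{\left(D,L \right)} = \sqrt{-6 + \frac{D}{L}}$
$k{\left(P,H \right)} = -18 + P$ ($k{\left(P,H \right)} = P + \left(6 - 24\right) = P - 18 = -18 + P$)
$q{\left(-4,-6 \right)} \left(-132\right) + k{\left(r,8 \right)} = \sqrt{-6 - \frac{4}{-6}} \left(-132\right) + \left(-18 + 13\right) = \sqrt{-6 - - \frac{2}{3}} \left(-132\right) - 5 = \sqrt{-6 + \frac{2}{3}} \left(-132\right) - 5 = \sqrt{- \frac{16}{3}} \left(-132\right) - 5 = \frac{4 i \sqrt{3}}{3} \left(-132\right) - 5 = - 176 i \sqrt{3} - 5 = -5 - 176 i \sqrt{3}$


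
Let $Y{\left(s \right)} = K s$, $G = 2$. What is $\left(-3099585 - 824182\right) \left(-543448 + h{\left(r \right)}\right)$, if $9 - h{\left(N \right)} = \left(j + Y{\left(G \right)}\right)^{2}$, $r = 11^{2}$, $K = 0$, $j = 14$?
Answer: $2133097073045$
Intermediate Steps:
$r = 121$
$Y{\left(s \right)} = 0$ ($Y{\left(s \right)} = 0 s = 0$)
$h{\left(N \right)} = -187$ ($h{\left(N \right)} = 9 - \left(14 + 0\right)^{2} = 9 - 14^{2} = 9 - 196 = -187$)
$\left(-3099585 - 824182\right) \left(-543448 + h{\left(r \right)}\right) = \left(-3099585 - 824182\right) \left(-543448 - 187\right) = \left(-3923767\right) \left(-543635\right) = 2133097073045$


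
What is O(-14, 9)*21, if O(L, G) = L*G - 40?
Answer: -3486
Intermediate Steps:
O(L, G) = -40 + G*L (O(L, G) = G*L - 40 = -40 + G*L)
O(-14, 9)*21 = (-40 + 9*(-14))*21 = (-40 - 126)*21 = -166*21 = -3486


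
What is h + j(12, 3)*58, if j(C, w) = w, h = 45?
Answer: 219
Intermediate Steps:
h + j(12, 3)*58 = 45 + 3*58 = 45 + 174 = 219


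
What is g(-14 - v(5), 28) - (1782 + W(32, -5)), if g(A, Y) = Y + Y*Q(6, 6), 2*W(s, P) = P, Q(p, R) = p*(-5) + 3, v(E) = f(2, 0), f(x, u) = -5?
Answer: -5015/2 ≈ -2507.5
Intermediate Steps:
v(E) = -5
Q(p, R) = 3 - 5*p (Q(p, R) = -5*p + 3 = 3 - 5*p)
W(s, P) = P/2
g(A, Y) = -26*Y (g(A, Y) = Y + Y*(3 - 5*6) = Y + Y*(3 - 30) = Y + Y*(-27) = Y - 27*Y = -26*Y)
g(-14 - v(5), 28) - (1782 + W(32, -5)) = -26*28 - (1782 + (½)*(-5)) = -728 - (1782 - 5/2) = -728 - 1*3559/2 = -728 - 3559/2 = -5015/2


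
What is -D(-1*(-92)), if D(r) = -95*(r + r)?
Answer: 17480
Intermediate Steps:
D(r) = -190*r
-D(-1*(-92)) = -(-190)*(-1*(-92)) = -(-190)*92 = -1*(-17480) = 17480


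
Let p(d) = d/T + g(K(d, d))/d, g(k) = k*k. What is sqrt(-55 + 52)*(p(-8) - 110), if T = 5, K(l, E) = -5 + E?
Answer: -5309*I*sqrt(3)/40 ≈ -229.89*I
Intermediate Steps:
g(k) = k**2
p(d) = d/5 + (-5 + d)**2/d
sqrt(-55 + 52)*(p(-8) - 110) = sqrt(-55 + 52)*(((1/5)*(-8) + (-5 - 8)**2/(-8)) - 110) = sqrt(-3)*((-8/5 - 1/8*(-13)**2) - 110) = (I*sqrt(3))*((-8/5 - 1/8*169) - 110) = (I*sqrt(3))*((-8/5 - 169/8) - 110) = (I*sqrt(3))*(-909/40 - 110) = (I*sqrt(3))*(-5309/40) = -5309*I*sqrt(3)/40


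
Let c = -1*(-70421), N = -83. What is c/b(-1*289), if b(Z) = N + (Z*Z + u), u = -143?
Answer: 70421/83295 ≈ 0.84544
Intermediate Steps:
b(Z) = -226 + Z**2 (b(Z) = -83 + (Z*Z - 143) = -83 + (Z**2 - 143) = -83 + (-143 + Z**2) = -226 + Z**2)
c = 70421
c/b(-1*289) = 70421/(-226 + (-1*289)**2) = 70421/(-226 + (-289)**2) = 70421/(-226 + 83521) = 70421/83295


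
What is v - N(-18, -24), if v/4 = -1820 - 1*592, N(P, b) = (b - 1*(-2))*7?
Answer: -9494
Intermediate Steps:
N(P, b) = 14 + 7*b (N(P, b) = (b + 2)*7 = (2 + b)*7 = 14 + 7*b)
v = -9648 (v = 4*(-1820 - 1*592) = 4*(-1820 - 592) = 4*(-2412) = -9648)
v - N(-18, -24) = -9648 - (14 + 7*(-24)) = -9648 - (14 - 168) = -9648 - 1*(-154) = -9648 + 154 = -9494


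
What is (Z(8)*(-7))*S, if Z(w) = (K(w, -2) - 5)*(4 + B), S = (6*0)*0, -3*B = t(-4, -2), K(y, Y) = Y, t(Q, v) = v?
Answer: 0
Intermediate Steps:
B = ⅔ (B = -⅓*(-2) = ⅔ ≈ 0.66667)
S = 0 (S = 0*0 = 0)
Z(w) = -98/3 (Z(w) = (-2 - 5)*(4 + ⅔) = -7*14/3 = -98/3)
(Z(8)*(-7))*S = -98/3*(-7)*0 = (686/3)*0 = 0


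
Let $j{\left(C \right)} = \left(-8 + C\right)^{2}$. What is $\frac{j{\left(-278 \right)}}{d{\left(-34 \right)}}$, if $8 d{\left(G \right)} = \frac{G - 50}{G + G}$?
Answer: $\frac{11124256}{21} \approx 5.2973 \cdot 10^{5}$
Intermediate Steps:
$d{\left(G \right)} = \frac{-50 + G}{16 G}$ ($d{\left(G \right)} = \frac{\left(G - 50\right) \frac{1}{G + G}}{8} = \frac{\left(-50 + G\right) \frac{1}{2 G}}{8} = \frac{\frac{1}{2} \frac{1}{G} \left(-50 + G\right)}{8} = \frac{-50 + G}{16 G}$)
$\frac{j{\left(-278 \right)}}{d{\left(-34 \right)}} = \frac{\left(-8 - 278\right)^{2}}{\frac{1}{16} \frac{1}{-34} \left(-50 - 34\right)} = \frac{\left(-286\right)^{2}}{\frac{1}{16} \left(- \frac{1}{34}\right) \left(-84\right)} = \frac{81796}{\frac{21}{136}} = 81796 \cdot \frac{136}{21} = \frac{11124256}{21}$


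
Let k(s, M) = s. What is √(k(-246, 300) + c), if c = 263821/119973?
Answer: I*√3509154702501/119973 ≈ 15.614*I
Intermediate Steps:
c = 263821/119973 (c = 263821*(1/119973) = 263821/119973 ≈ 2.1990)
√(k(-246, 300) + c) = √(-246 + 263821/119973) = √(-29249537/119973) = I*√3509154702501/119973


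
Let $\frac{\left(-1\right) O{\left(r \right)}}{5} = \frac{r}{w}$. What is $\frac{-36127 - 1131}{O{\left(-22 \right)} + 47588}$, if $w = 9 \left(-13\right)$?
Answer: $- \frac{2179593}{2783843} \approx -0.78294$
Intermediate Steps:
$w = -117$
$O{\left(r \right)} = \frac{5 r}{117}$ ($O{\left(r \right)} = - 5 \frac{r}{-117} = - 5 r \left(- \frac{1}{117}\right) = - 5 \left(- \frac{r}{117}\right) = \frac{5 r}{117}$)
$\frac{-36127 - 1131}{O{\left(-22 \right)} + 47588} = \frac{-36127 - 1131}{\frac{5}{117} \left(-22\right) + 47588} = - \frac{37258}{- \frac{110}{117} + 47588} = - \frac{37258}{\frac{5567686}{117}} = \left(-37258\right) \frac{117}{5567686} = - \frac{2179593}{2783843}$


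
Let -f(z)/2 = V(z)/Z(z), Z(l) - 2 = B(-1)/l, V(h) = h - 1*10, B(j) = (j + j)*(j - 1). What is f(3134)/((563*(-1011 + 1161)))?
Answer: -1223827/33104400 ≈ -0.036969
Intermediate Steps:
B(j) = 2*j*(-1 + j) (B(j) = (2*j)*(-1 + j) = 2*j*(-1 + j))
V(h) = -10 + h (V(h) = h - 10 = -10 + h)
Z(l) = 2 + 4/l (Z(l) = 2 + (2*(-1)*(-1 - 1))/l = 2 + (2*(-1)*(-2))/l = 2 + 4/l)
f(z) = -2*(-10 + z)/(2 + 4/z)
f(3134)/((563*(-1011 + 1161))) = (3134*(10 - 1*3134)/(2 + 3134))/((563*(-1011 + 1161))) = (3134*(10 - 3134)/3136)/((563*150)) = (3134*(1/3136)*(-3124))/84450 = -1223827/392*1/84450 = -1223827/33104400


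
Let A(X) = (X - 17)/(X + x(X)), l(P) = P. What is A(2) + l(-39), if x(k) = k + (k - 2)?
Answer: -171/4 ≈ -42.750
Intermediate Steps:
x(k) = -2 + 2*k (x(k) = k + (-2 + k) = -2 + 2*k)
A(X) = (-17 + X)/(-2 + 3*X) (A(X) = (X - 17)/(X + (-2 + 2*X)) = (-17 + X)/(-2 + 3*X))
A(2) + l(-39) = (-17 + 2)/(-2 + 3*2) - 39 = -15/(-2 + 6) - 39 = -15/4 - 39 = -171/4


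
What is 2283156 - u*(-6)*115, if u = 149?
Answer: 2385966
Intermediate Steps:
2283156 - u*(-6)*115 = 2283156 - 149*(-6)*115 = 2283156 - (-894)*115 = 2283156 - 1*(-102810) = 2283156 + 102810 = 2385966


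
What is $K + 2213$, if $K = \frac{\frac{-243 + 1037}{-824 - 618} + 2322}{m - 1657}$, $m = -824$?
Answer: $\frac{3956942848}{1788801} \approx 2212.1$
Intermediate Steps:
$K = - \frac{1673765}{1788801}$ ($K = \frac{\frac{-243 + 1037}{-824 - 618} + 2322}{-824 - 1657} = \frac{\frac{794}{-1442} + 2322}{-2481} = \left(794 \left(- \frac{1}{1442}\right) + 2322\right) \left(- \frac{1}{2481}\right) = \left(- \frac{397}{721} + 2322\right) \left(- \frac{1}{2481}\right) = \frac{1673765}{721} \left(- \frac{1}{2481}\right) = - \frac{1673765}{1788801} \approx -0.93569$)
$K + 2213 = - \frac{1673765}{1788801} + 2213 = \frac{3956942848}{1788801}$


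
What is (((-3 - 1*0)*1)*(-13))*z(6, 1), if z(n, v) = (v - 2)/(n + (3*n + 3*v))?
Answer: -13/9 ≈ -1.4444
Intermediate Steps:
z(n, v) = (-2 + v)/(3*v + 4*n)
(((-3 - 1*0)*1)*(-13))*z(6, 1) = (((-3 - 1*0)*1)*(-13))*((-2 + 1)/(3*1 + 4*6)) = (((-3 + 0)*1)*(-13))*(-1/(3 + 24)) = (-3*1*(-13))*(-1/27) = (-3*(-13))*((1/27)*(-1)) = 39*(-1/27) = -13/9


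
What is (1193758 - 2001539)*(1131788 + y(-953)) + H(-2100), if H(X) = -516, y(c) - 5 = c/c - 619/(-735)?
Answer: -671968141894489/735 ≈ -9.1424e+11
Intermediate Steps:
y(c) = 5029/735 (y(c) = 5 + (c/c - 619/(-735)) = 5 + (1 - 619*(-1/735)) = 5 + (1 + 619/735) = 5 + 1354/735 = 5029/735)
(1193758 - 2001539)*(1131788 + y(-953)) + H(-2100) = (1193758 - 2001539)*(1131788 + 5029/735) - 516 = -807781*831869209/735 - 516 = -671968141515229/735 - 516 = -671968141894489/735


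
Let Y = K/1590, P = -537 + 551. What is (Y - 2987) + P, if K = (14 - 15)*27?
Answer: -1575699/530 ≈ -2973.0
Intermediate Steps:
P = 14
K = -27 (K = -1*27 = -27)
Y = -9/530 (Y = -27/1590 = -27*1/1590 = -9/530 ≈ -0.016981)
(Y - 2987) + P = (-9/530 - 2987) + 14 = -1583119/530 + 14 = -1575699/530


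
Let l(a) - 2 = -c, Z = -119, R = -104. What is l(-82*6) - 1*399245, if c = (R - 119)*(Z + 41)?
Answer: -416637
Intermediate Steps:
c = 17394 (c = (-104 - 119)*(-119 + 41) = -223*(-78) = 17394)
l(a) = -17392 (l(a) = 2 - 1*17394 = 2 - 17394 = -17392)
l(-82*6) - 1*399245 = -17392 - 1*399245 = -17392 - 399245 = -416637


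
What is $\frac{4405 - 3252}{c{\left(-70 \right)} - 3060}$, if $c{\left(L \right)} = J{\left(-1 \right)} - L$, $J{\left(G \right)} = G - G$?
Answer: $- \frac{1153}{2990} \approx -0.38562$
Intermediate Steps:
$J{\left(G \right)} = 0$
$c{\left(L \right)} = - L$ ($c{\left(L \right)} = 0 - L = - L$)
$\frac{4405 - 3252}{c{\left(-70 \right)} - 3060} = \frac{4405 - 3252}{\left(-1\right) \left(-70\right) - 3060} = \frac{1153}{70 - 3060} = \frac{1153}{-2990} = 1153 \left(- \frac{1}{2990}\right) = - \frac{1153}{2990}$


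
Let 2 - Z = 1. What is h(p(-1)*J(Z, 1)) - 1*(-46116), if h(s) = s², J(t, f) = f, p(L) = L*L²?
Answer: 46117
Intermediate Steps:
Z = 1 (Z = 2 - 1*1 = 2 - 1 = 1)
p(L) = L³
h(p(-1)*J(Z, 1)) - 1*(-46116) = ((-1)³*1)² - 1*(-46116) = (-1*1)² + 46116 = (-1)² + 46116 = 1 + 46116 = 46117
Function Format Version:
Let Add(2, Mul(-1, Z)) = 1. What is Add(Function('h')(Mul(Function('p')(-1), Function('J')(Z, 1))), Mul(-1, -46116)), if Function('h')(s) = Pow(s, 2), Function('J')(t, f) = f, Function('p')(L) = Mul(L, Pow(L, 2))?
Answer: 46117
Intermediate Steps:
Z = 1 (Z = Add(2, Mul(-1, 1)) = Add(2, -1) = 1)
Function('p')(L) = Pow(L, 3)
Add(Function('h')(Mul(Function('p')(-1), Function('J')(Z, 1))), Mul(-1, -46116)) = Add(Pow(Mul(Pow(-1, 3), 1), 2), Mul(-1, -46116)) = Add(Pow(Mul(-1, 1), 2), 46116) = Add(Pow(-1, 2), 46116) = Add(1, 46116) = 46117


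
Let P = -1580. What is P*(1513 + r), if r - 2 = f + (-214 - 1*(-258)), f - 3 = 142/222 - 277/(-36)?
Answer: -826215575/333 ≈ -2.4811e+6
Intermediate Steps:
f = 15097/1332 (f = 3 + (142/222 - 277/(-36)) = 3 + (142*(1/222) - 277*(-1/36)) = 3 + (71/111 + 277/36) = 3 + 11101/1332 = 15097/1332 ≈ 11.334)
r = 76369/1332 (r = 2 + (15097/1332 + (-214 - 1*(-258))) = 2 + (15097/1332 + (-214 + 258)) = 2 + (15097/1332 + 44) = 2 + 73705/1332 = 76369/1332 ≈ 57.334)
P*(1513 + r) = -1580*(1513 + 76369/1332) = -1580*2091685/1332 = -826215575/333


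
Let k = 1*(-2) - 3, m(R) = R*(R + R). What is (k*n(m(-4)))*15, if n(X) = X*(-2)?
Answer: 4800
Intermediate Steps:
m(R) = 2*R² (m(R) = R*(2*R) = 2*R²)
n(X) = -2*X
k = -5 (k = -2 - 3 = -5)
(k*n(m(-4)))*15 = -(-10)*2*(-4)²*15 = -(-10)*2*16*15 = -(-10)*32*15 = -5*(-64)*15 = 320*15 = 4800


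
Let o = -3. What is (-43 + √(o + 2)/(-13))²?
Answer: (559 + I)²/169 ≈ 1849.0 + 6.6154*I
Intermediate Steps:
(-43 + √(o + 2)/(-13))² = (-43 + √(-3 + 2)/(-13))² = (-43 - I/13)²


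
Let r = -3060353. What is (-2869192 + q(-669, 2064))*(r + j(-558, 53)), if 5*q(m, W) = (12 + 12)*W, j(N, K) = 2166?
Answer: 43721138023288/5 ≈ 8.7442e+12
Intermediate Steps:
q(m, W) = 24*W/5 (q(m, W) = ((12 + 12)*W)/5 = (24*W)/5 = 24*W/5)
(-2869192 + q(-669, 2064))*(r + j(-558, 53)) = (-2869192 + (24/5)*2064)*(-3060353 + 2166) = (-2869192 + 49536/5)*(-3058187) = -14296424/5*(-3058187) = 43721138023288/5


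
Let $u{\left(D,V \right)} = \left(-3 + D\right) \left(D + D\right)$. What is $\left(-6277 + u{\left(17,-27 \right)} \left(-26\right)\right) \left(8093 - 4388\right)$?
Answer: $-69109365$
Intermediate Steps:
$u{\left(D,V \right)} = 2 D \left(-3 + D\right)$ ($u{\left(D,V \right)} = \left(-3 + D\right) 2 D = 2 D \left(-3 + D\right)$)
$\left(-6277 + u{\left(17,-27 \right)} \left(-26\right)\right) \left(8093 - 4388\right) = \left(-6277 + 2 \cdot 17 \left(-3 + 17\right) \left(-26\right)\right) \left(8093 - 4388\right) = \left(-6277 + 2 \cdot 17 \cdot 14 \left(-26\right)\right) 3705 = \left(-6277 + 476 \left(-26\right)\right) 3705 = \left(-6277 - 12376\right) 3705 = \left(-18653\right) 3705 = -69109365$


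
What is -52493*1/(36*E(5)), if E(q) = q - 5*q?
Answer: 52493/720 ≈ 72.907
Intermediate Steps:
E(q) = -4*q (E(q) = q - 5*q = -4*q)
-52493*1/(36*E(5)) = -52493/(6**2*(-4*5)) = -52493/(36*(-20)) = -52493/(-720) = -52493*(-1/720) = 52493/720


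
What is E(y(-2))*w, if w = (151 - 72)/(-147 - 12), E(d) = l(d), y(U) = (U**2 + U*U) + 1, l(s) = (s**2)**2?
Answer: -172773/53 ≈ -3259.9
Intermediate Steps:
l(s) = s**4
y(U) = 1 + 2*U**2 (y(U) = (U**2 + U**2) + 1 = 2*U**2 + 1 = 1 + 2*U**2)
E(d) = d**4
w = -79/159 (w = 79/(-159) = 79*(-1/159) = -79/159 ≈ -0.49686)
E(y(-2))*w = (1 + 2*(-2)**2)**4*(-79/159) = (1 + 2*4)**4*(-79/159) = (1 + 8)**4*(-79/159) = 9**4*(-79/159) = 6561*(-79/159) = -172773/53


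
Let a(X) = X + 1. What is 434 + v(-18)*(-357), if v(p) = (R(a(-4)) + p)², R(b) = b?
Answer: -157003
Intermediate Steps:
a(X) = 1 + X
v(p) = (-3 + p)² (v(p) = ((1 - 4) + p)² = (-3 + p)²)
434 + v(-18)*(-357) = 434 + (-3 - 18)²*(-357) = 434 + (-21)²*(-357) = 434 + 441*(-357) = 434 - 157437 = -157003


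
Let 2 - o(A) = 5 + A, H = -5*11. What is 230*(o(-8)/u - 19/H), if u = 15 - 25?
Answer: -391/11 ≈ -35.545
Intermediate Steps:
u = -10
H = -55
o(A) = -3 - A (o(A) = 2 - (5 + A) = 2 + (-5 - A) = -3 - A)
230*(o(-8)/u - 19/H) = 230*((-3 - 1*(-8))/(-10) - 19/(-55)) = 230*((-3 + 8)*(-⅒) - 19*(-1/55)) = 230*(5*(-⅒) + 19/55) = 230*(-½ + 19/55) = 230*(-17/110) = -391/11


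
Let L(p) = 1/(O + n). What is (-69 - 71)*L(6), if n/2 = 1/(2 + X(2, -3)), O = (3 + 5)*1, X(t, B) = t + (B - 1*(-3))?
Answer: -280/17 ≈ -16.471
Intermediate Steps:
X(t, B) = 3 + B + t (X(t, B) = t + (B + 3) = t + (3 + B) = 3 + B + t)
O = 8 (O = 8*1 = 8)
n = ½ (n = 2/(2 + (3 - 3 + 2)) = 2/(2 + 2) = 2/4 = 2*(¼) = ½ ≈ 0.50000)
L(p) = 2/17 (L(p) = 1/(8 + ½) = 1/(17/2) = 2/17)
(-69 - 71)*L(6) = (-69 - 71)*(2/17) = -140*2/17 = -280/17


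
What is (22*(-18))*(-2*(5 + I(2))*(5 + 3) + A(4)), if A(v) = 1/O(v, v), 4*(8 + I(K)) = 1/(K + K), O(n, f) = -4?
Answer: -18513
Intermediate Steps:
I(K) = -8 + 1/(8*K) (I(K) = -8 + 1/(4*(K + K)) = -8 + 1/(4*((2*K))) = -8 + (1/(2*K))/4 = -8 + 1/(8*K))
A(v) = -1/4 (A(v) = 1/(-4) = -1/4)
(22*(-18))*(-2*(5 + I(2))*(5 + 3) + A(4)) = (22*(-18))*(-2*(5 + (-8 + (1/8)/2))*(5 + 3) - 1/4) = -396*(-2*(5 + (-8 + (1/8)*(1/2)))*8 - 1/4) = -396*(-2*(5 + (-8 + 1/16))*8 - 1/4) = -396*(-2*(5 - 127/16)*8 - 1/4) = -396*(-(-47)*8/8 - 1/4) = -396*(-2*(-47/2) - 1/4) = -396*(47 - 1/4) = -396*187/4 = -18513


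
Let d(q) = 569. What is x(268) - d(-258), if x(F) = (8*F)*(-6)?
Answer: -13433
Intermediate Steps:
x(F) = -48*F
x(268) - d(-258) = -48*268 - 1*569 = -12864 - 569 = -13433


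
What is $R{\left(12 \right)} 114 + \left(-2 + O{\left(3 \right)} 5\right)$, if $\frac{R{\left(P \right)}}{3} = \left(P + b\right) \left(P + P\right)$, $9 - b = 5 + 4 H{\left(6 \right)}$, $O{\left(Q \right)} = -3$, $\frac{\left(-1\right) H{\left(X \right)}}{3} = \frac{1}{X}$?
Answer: $147727$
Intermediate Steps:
$H{\left(X \right)} = - \frac{3}{X}$
$b = 6$ ($b = 9 - \left(5 + 4 \left(- \frac{3}{6}\right)\right) = 9 - \left(5 + 4 \left(\left(-3\right) \frac{1}{6}\right)\right) = 9 - \left(5 + 4 \left(- \frac{1}{2}\right)\right) = 9 - \left(5 - 2\right) = 9 - 3 = 6$)
$R{\left(P \right)} = 6 P \left(6 + P\right)$ ($R{\left(P \right)} = 3 \left(P + 6\right) \left(P + P\right) = 3 \left(6 + P\right) 2 P = 3 \cdot 2 P \left(6 + P\right) = 6 P \left(6 + P\right)$)
$R{\left(12 \right)} 114 + \left(-2 + O{\left(3 \right)} 5\right) = 6 \cdot 12 \left(6 + 12\right) 114 - 17 = 6 \cdot 12 \cdot 18 \cdot 114 - 17 = 1296 \cdot 114 - 17 = 147744 - 17 = 147727$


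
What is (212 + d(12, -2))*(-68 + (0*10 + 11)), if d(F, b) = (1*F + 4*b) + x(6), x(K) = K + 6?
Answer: -12996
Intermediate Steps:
x(K) = 6 + K
d(F, b) = 12 + F + 4*b (d(F, b) = (1*F + 4*b) + (6 + 6) = (F + 4*b) + 12 = 12 + F + 4*b)
(212 + d(12, -2))*(-68 + (0*10 + 11)) = (212 + (12 + 12 + 4*(-2)))*(-68 + (0*10 + 11)) = (212 + (12 + 12 - 8))*(-68 + (0 + 11)) = (212 + 16)*(-68 + 11) = 228*(-57) = -12996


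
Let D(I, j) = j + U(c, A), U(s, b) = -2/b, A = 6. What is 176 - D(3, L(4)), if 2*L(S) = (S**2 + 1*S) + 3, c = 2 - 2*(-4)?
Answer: 989/6 ≈ 164.83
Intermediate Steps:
c = 10 (c = 2 + 8 = 10)
L(S) = 3/2 + S/2 + S**2/2 (L(S) = ((S**2 + 1*S) + 3)/2 = ((S**2 + S) + 3)/2 = ((S + S**2) + 3)/2 = (3 + S + S**2)/2 = 3/2 + S/2 + S**2/2)
D(I, j) = -1/3 + j (D(I, j) = j - 2/6 = j - 2*1/6 = j - 1/3 = -1/3 + j)
176 - D(3, L(4)) = 176 - (-1/3 + (3/2 + (1/2)*4 + (1/2)*4**2)) = 176 - (-1/3 + (3/2 + 2 + (1/2)*16)) = 176 - (-1/3 + (3/2 + 2 + 8)) = 176 - (-1/3 + 23/2) = 176 - 1*67/6 = 176 - 67/6 = 989/6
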